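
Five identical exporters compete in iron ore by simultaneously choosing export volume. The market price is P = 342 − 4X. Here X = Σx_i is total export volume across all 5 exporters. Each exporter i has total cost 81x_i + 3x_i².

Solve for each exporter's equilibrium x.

8.7

A representative exporter's profit is π_i = x_i(342 − 4X) − 81x_i − 3x_i², with X = x_i + Σ_{j≠i} x_j.
First-order condition: 261 − 14x_i − 4Σ_{j≠i} x_j = 0.
With identical exporters, set every x_j = x: then 261 − 14x − 16x = 0, i.e. x = 261/30 = 8.7.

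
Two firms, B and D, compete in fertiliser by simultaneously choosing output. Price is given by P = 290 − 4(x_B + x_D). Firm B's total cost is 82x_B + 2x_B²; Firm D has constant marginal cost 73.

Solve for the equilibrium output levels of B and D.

9.95, 22.15

Firm B's profit: π = x_B(290 − 4(x_B + x_D)) − 82x_B − 2x_B².
∂π/∂x_B = 208 − 12x_B − 4x_D = 0, so x_B = 52/3 − (1/3)x_D.
For D: ∂π/∂x_D = 217 − 8x_D − 4x_B = 0 ⇒ x_D = 27.125 − 0.5x_B.
Substituting the second reaction function into the first: x_B = 52/3 − (1/3)(27.125 − 0.5x_B), which gives (5/6)x_B = 199/24 ⇒ x_B = 9.95.
Then x_D = 27.125 − 0.5·9.95 = 22.15.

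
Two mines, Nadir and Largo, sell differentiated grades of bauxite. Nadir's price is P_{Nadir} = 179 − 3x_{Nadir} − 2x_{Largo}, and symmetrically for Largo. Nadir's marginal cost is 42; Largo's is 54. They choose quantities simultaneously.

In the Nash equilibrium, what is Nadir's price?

Mine Nadir's profit: π = x_{Nadir}(179 − 3x_{Nadir} − 2x_{Largo}) − 42x_{Nadir}.
∂π/∂x_{Nadir} = 137 − 6x_{Nadir} − 2x_{Largo} = 0 ⇒ x_{Nadir} = 137/6 − (1/3)x_{Largo}.
Similarly x_{Largo} = 125/6 − (1/3)x_{Nadir}.
Plugging x_{Largo} into Nadir's best response: x_{Nadir} = 137/6 − (1/3)(125/6 − (1/3)x_{Nadir}) ⇒ (8/9)x_{Nadir} = 143/9, so x_{Nadir} = 17.875.
Then x_{Largo} = 125/6 − (1/3)·17.875 = 14.875.
P_{Nadir} = 179 − 3·17.875 − 2·14.875 = 95.625.

95.625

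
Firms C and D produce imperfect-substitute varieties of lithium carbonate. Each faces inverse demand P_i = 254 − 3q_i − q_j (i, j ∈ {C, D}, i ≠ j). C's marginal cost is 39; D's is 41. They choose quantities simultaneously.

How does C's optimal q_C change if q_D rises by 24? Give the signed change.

-4

Firm C's profit: π = q_C(254 − 3q_C − q_D) − 39q_C.
∂π/∂q_C = 215 − 6q_C − q_D = 0 ⇒ q_C = 215/6 − (1/6)q_D.
The reaction-function slope is −1/6, so a 24-unit rise in q_D moves q_C by −1/6 × 24 = −4. C's best response falls — the actions are strategic substitutes.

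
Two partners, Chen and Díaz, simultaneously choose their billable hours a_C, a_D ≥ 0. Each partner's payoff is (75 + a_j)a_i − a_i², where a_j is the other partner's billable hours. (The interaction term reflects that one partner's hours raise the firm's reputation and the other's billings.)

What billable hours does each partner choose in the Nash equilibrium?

75

Chen's payoff is (75 + a_D)a_C − a_C².
∂π/∂a_C = 75 + a_D − 2a_C = 0, so a_C = 37.5 + 0.5a_D.
Setting a_C = a_D in the reaction function: a_C = 37.5 + 0.5a_C, so a_C = 37.5 / 0.5 = 75.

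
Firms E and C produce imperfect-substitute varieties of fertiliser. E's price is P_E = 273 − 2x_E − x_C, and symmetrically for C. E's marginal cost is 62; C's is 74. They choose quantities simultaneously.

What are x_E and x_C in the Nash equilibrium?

Firm E's profit: π = x_E(273 − 2x_E − x_C) − 62x_E.
∂π/∂x_E = 211 − 4x_E − x_C = 0 ⇒ x_E = 52.75 − 0.25x_C.
Similarly x_C = 49.75 − 0.25x_E.
Solving the two reaction functions simultaneously: (1 − (−0.25)(−0.25))x_E = 52.75 − 0.25·49.75, so 0.9375x_E = 40.3125 and x_E = 43.
Then x_C = 49.75 − 0.25·43 = 39.

43, 39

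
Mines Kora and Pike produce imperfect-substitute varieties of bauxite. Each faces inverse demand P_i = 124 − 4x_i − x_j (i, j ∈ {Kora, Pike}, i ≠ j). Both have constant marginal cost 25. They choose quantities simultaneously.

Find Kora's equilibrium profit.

Mine Kora's profit: π = x_{Kora}(124 − 4x_{Kora} − x_{Pike}) − 25x_{Kora}.
∂π/∂x_{Kora} = 99 − 8x_{Kora} − x_{Pike} = 0 ⇒ x_{Kora} = 12.375 − 0.125x_{Pike}.
By symmetry x_{Pike} = x_{Kora}; substituting into the reaction function, 1.125x_{Kora} = 12.375 and x_{Kora} = 11.
P_{Kora} = 124 − 4·11 − 11 = 69.
Profit = (69 − 25)·11 = 484.

484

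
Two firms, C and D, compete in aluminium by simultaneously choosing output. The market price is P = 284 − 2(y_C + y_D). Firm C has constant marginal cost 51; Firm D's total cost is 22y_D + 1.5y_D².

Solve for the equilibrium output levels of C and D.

Firm C's profit: π = y_C(284 − 2(y_C + y_D)) − 51y_C.
∂π/∂y_C = 233 − 4y_C − 2y_D = 0, so y_C = 58.25 − 0.5y_D.
For D: ∂π/∂y_D = 262 − 7y_D − 2y_C = 0 ⇒ y_D = 262/7 − (2/7)y_C.
Substituting the second reaction function into the first: y_C = 58.25 − 0.5(262/7 − (2/7)y_C), which gives (6/7)y_C = 1107/28 ⇒ y_C = 46.125.
Then y_D = 262/7 − (2/7)·46.125 = 24.25.

46.125, 24.25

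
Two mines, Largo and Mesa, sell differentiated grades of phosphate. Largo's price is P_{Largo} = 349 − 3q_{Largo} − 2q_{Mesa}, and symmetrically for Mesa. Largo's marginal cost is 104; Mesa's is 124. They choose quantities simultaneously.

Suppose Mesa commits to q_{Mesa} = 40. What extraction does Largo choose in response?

Mine Largo's profit: π = q_{Largo}(349 − 3q_{Largo} − 2q_{Mesa}) − 104q_{Largo}.
∂π/∂q_{Largo} = 245 − 6q_{Largo} − 2q_{Mesa} = 0 ⇒ q_{Largo} = 245/6 − (1/3)q_{Mesa}.
At q_{Mesa} = 40: q_{Largo} = 245/6 − (1/3)·40 = 27.5.

27.5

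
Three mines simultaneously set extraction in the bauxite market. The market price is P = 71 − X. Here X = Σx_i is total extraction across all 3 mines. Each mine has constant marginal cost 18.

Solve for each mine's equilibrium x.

13.25

A representative mine's profit is π_i = x_i(71 − X) − 18x_i, with X = x_i + Σ_{j≠i} x_j.
First-order condition: 53 − 2x_i − Σ_{j≠i} x_j = 0.
In a symmetric equilibrium every mine chooses the same x, so Σ_{j≠i} x_j = 2x. The condition becomes 53 − 4x = 0, giving x = 53/4 = 13.25.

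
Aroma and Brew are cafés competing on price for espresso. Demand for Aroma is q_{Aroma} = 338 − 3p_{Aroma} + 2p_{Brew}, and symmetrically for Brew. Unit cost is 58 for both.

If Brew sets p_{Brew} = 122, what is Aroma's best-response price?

Aroma's profit: π = (p_{Aroma} − 58)(338 − 3p_{Aroma} + 2p_{Brew}).
∂π/∂p_{Aroma} = 512 − 6p_{Aroma} + 2p_{Brew} = 0 ⇒ p_{Aroma} = 256/3 + (1/3)p_{Brew}.
At p_{Brew} = 122: p_{Aroma} = 256/3 + (1/3)·122 = 126.

126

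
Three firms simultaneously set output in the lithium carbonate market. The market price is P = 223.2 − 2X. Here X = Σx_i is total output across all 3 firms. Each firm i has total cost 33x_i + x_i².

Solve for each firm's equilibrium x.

A representative firm's profit is π_i = x_i(223.2 − 2X) − 33x_i − x_i², with X = x_i + Σ_{j≠i} x_j.
First-order condition: 190.2 − 6x_i − 2Σ_{j≠i} x_j = 0.
With identical firms, set every x_j = x: then 190.2 − 6x − 4x = 0, i.e. x = 190.2/10 = 19.02.

19.02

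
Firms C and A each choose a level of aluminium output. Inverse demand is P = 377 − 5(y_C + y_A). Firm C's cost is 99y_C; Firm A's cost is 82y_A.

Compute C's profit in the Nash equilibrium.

1513.8

Firm C's profit: π = y_C(377 − 5(y_C + y_A)) − 99y_C.
∂π/∂y_C = 278 − 10y_C − 5y_A = 0, so y_C = 27.8 − 0.5y_A.
By the same steps for A: y_A = 29.5 − 0.5y_C.
Solving the two reaction functions simultaneously: (1 − (−0.5)(−0.5))y_C = 27.8 − 0.5·29.5, so 0.75y_C = 13.05 and y_C = 17.4.
Then y_A = 29.5 − 0.5·17.4 = 20.8.
Price P = 377 − 5·38.2 = 186.
C's profit: (186 − 99)·17.4 = 1513.8.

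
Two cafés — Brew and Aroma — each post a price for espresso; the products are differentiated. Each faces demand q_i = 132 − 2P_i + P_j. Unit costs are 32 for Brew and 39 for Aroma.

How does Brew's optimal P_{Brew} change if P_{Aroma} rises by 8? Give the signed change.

2

Brew's profit: π = (P_{Brew} − 32)(132 − 2P_{Brew} + P_{Aroma}).
∂π/∂P_{Brew} = 196 − 4P_{Brew} + P_{Aroma} = 0 ⇒ P_{Brew} = 49 + 0.25P_{Aroma}.
The reaction-function slope is 0.25, so an 8-unit rise in P_{Aroma} moves P_{Brew} by 0.25 × 8 = 2. Brew's best response rises — the actions are strategic complements.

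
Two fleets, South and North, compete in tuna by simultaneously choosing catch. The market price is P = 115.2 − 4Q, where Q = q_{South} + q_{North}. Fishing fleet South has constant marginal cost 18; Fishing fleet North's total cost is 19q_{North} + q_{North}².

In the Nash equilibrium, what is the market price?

54.7

Fishing fleet South's profit: π = q_{South}(115.2 − 4(q_{South} + q_{North})) − 18q_{South}.
∂π/∂q_{South} = 97.2 − 8q_{South} − 4q_{North} = 0, so q_{South} = 12.15 − 0.5q_{North}.
For North: ∂π/∂q_{North} = 96.2 − 10q_{North} − 4q_{South} = 0 ⇒ q_{North} = 9.62 − 0.4q_{South}.
Solving the two reaction functions simultaneously: (1 − (−0.5)(−0.4))q_{South} = 12.15 − 0.5·9.62, so 0.8q_{South} = 7.34 and q_{South} = 9.175.
Then q_{North} = 9.62 − 0.4·9.175 = 5.95.
Equilibrium price: P = 115.2 − 4·15.125 = 54.7.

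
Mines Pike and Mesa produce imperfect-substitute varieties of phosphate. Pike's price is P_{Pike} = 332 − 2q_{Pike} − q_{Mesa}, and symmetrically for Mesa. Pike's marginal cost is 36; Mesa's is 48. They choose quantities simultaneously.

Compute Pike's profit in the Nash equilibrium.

Mine Pike's profit: π = q_{Pike}(332 − 2q_{Pike} − q_{Mesa}) − 36q_{Pike}.
∂π/∂q_{Pike} = 296 − 4q_{Pike} − q_{Mesa} = 0 ⇒ q_{Pike} = 74 − 0.25q_{Mesa}.
Similarly q_{Mesa} = 71 − 0.25q_{Pike}.
Solving the two reaction functions simultaneously: (1 − (−0.25)(−0.25))q_{Pike} = 74 − 0.25·71, so 0.9375q_{Pike} = 56.25 and q_{Pike} = 60.
Then q_{Mesa} = 71 − 0.25·60 = 56.
P_{Pike} = 332 − 2·60 − 56 = 156.
Profit = (156 − 36)·60 = 7200.

7200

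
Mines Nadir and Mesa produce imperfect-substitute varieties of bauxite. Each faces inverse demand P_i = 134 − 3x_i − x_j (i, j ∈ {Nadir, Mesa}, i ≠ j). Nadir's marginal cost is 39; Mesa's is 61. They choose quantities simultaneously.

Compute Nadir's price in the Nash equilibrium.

Mine Nadir's profit: π = x_{Nadir}(134 − 3x_{Nadir} − x_{Mesa}) − 39x_{Nadir}.
∂π/∂x_{Nadir} = 95 − 6x_{Nadir} − x_{Mesa} = 0 ⇒ x_{Nadir} = 95/6 − (1/6)x_{Mesa}.
Similarly x_{Mesa} = 73/6 − (1/6)x_{Nadir}.
Solving the two reaction functions simultaneously: (1 − (−1/6)(−1/6))x_{Nadir} = 95/6 − (1/6)·(73/6), so (35/36)x_{Nadir} = 497/36 and x_{Nadir} = 14.2.
Then x_{Mesa} = 73/6 − (1/6)·14.2 = 9.8.
P_{Nadir} = 134 − 3·14.2 − 9.8 = 81.6.

81.6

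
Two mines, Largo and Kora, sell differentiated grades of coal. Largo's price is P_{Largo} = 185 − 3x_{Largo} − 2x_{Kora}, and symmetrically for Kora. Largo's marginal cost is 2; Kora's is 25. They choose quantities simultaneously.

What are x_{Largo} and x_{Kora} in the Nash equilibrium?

24.3125, 18.5625

Mine Largo's profit: π = x_{Largo}(185 − 3x_{Largo} − 2x_{Kora}) − 2x_{Largo}.
∂π/∂x_{Largo} = 183 − 6x_{Largo} − 2x_{Kora} = 0 ⇒ x_{Largo} = 30.5 − (1/3)x_{Kora}.
Similarly x_{Kora} = 80/3 − (1/3)x_{Largo}.
Substituting the second reaction function into the first: x_{Largo} = 30.5 − (1/3)(80/3 − (1/3)x_{Largo}), which gives (8/9)x_{Largo} = 389/18 ⇒ x_{Largo} = 24.3125.
Then x_{Kora} = 80/3 − (1/3)·24.3125 = 18.5625.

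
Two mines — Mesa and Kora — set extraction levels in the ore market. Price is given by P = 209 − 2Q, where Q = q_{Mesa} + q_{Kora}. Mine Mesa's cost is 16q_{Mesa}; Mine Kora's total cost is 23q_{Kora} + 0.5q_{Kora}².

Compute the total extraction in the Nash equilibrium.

Mine Mesa's profit: π = q_{Mesa}(209 − 2(q_{Mesa} + q_{Kora})) − 16q_{Mesa}.
∂π/∂q_{Mesa} = 193 − 4q_{Mesa} − 2q_{Kora} = 0, so q_{Mesa} = 48.25 − 0.5q_{Kora}.
For Kora: ∂π/∂q_{Kora} = 186 − 5q_{Kora} − 2q_{Mesa} = 0 ⇒ q_{Kora} = 37.2 − 0.4q_{Mesa}.
Plugging q_{Kora} into Mesa's best response: q_{Mesa} = 48.25 − 0.5(37.2 − 0.4q_{Mesa}) ⇒ 0.8q_{Mesa} = 29.65, so q_{Mesa} = 37.0625.
Then q_{Kora} = 37.2 − 0.4·37.0625 = 22.375.
Total extraction: 37.0625 + 22.375 = 59.4375.

59.4375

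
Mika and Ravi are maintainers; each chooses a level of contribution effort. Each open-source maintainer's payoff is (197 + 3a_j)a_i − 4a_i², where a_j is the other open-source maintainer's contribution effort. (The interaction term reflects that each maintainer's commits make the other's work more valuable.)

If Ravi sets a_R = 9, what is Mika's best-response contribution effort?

28

Mika's payoff is (197 + 3a_R)a_M − 4a_M².
∂π/∂a_M = 197 + 3a_R − 8a_M = 0, so a_M = 24.625 + 0.375a_R.
At a_R = 9: a_M = 24.625 + 0.375·9 = 28.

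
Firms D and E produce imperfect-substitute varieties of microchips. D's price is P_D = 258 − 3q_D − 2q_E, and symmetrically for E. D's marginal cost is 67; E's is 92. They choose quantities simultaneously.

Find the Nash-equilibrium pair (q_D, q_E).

25.4375, 19.1875

Firm D's profit: π = q_D(258 − 3q_D − 2q_E) − 67q_D.
∂π/∂q_D = 191 − 6q_D − 2q_E = 0 ⇒ q_D = 191/6 − (1/3)q_E.
Similarly q_E = 83/3 − (1/3)q_D.
Plugging q_E into D's best response: q_D = 191/6 − (1/3)(83/3 − (1/3)q_D) ⇒ (8/9)q_D = 407/18, so q_D = 25.4375.
Then q_E = 83/3 − (1/3)·25.4375 = 19.1875.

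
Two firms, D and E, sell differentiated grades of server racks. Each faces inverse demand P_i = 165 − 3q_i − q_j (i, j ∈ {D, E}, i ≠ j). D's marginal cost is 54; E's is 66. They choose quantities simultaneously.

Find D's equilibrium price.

102.6

Firm D's profit: π = q_D(165 − 3q_D − q_E) − 54q_D.
∂π/∂q_D = 111 − 6q_D − q_E = 0 ⇒ q_D = 18.5 − (1/6)q_E.
Similarly q_E = 16.5 − (1/6)q_D.
Solving the two reaction functions simultaneously: (1 − (−1/6)(−1/6))q_D = 18.5 − (1/6)·16.5, so (35/36)q_D = 15.75 and q_D = 16.2.
Then q_E = 16.5 − (1/6)·16.2 = 13.8.
P_D = 165 − 3·16.2 − 13.8 = 102.6.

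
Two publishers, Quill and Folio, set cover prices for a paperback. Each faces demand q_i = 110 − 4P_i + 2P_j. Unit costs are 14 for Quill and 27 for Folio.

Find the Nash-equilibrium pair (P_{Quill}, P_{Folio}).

Quill's profit: π = (P_{Quill} − 14)(110 − 4P_{Quill} + 2P_{Folio}).
∂π/∂P_{Quill} = 166 − 8P_{Quill} + 2P_{Folio} = 0 ⇒ P_{Quill} = 20.75 + 0.25P_{Folio}.
Similarly P_{Folio} = 27.25 + 0.25P_{Quill}.
Solving the two reaction functions simultaneously: (1 − (0.25)(0.25))P_{Quill} = 20.75 + 0.25·27.25, so 0.9375P_{Quill} = 27.5625 and P_{Quill} = 29.4.
Then P_{Folio} = 27.25 + 0.25·29.4 = 34.6.

29.4, 34.6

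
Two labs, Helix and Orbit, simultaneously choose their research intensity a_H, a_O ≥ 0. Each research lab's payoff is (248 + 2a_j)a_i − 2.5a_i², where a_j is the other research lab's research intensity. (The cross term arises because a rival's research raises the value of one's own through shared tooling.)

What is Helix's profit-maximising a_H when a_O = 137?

Helix's payoff is (248 + 2a_O)a_H − 2.5a_H².
∂π/∂a_H = 248 + 2a_O − 5a_H = 0, so a_H = 49.6 + 0.4a_O.
At a_O = 137: a_H = 49.6 + 0.4·137 = 104.4.

104.4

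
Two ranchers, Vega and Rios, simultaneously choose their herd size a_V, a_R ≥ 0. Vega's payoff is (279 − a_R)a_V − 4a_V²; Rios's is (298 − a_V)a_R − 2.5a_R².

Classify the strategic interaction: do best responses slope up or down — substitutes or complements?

strategic substitutes

Expanding Vega's payoff: 279a_V − a_Ra_V − 4a_V².
∂π/∂a_V = 279 − a_R − 8a_V = 0, so a_V = 34.875 − 0.125a_R.
The best-response slope da_V/da_R = −0.125 < 0: the reaction function is downward-sloping, so the choices are strategic substitutes.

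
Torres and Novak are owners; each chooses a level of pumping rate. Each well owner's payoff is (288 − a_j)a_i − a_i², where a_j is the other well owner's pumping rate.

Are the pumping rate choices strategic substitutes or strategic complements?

Torres's payoff is (288 − a_N)a_T − a_T².
∂π/∂a_T = 288 − a_N − 2a_T = 0, so a_T = 144 − 0.5a_N.
The best-response slope da_T/da_N = −0.5 < 0: the reaction function is downward-sloping, so the choices are strategic substitutes.

strategic substitutes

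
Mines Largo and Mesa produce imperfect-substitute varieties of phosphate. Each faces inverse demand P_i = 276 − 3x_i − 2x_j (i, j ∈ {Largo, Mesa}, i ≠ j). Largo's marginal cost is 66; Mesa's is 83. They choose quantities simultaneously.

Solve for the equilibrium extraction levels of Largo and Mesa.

Mine Largo's profit: π = x_{Largo}(276 − 3x_{Largo} − 2x_{Mesa}) − 66x_{Largo}.
∂π/∂x_{Largo} = 210 − 6x_{Largo} − 2x_{Mesa} = 0 ⇒ x_{Largo} = 35 − (1/3)x_{Mesa}.
Similarly x_{Mesa} = 193/6 − (1/3)x_{Largo}.
Substituting the second reaction function into the first: x_{Largo} = 35 − (1/3)(193/6 − (1/3)x_{Largo}), which gives (8/9)x_{Largo} = 437/18 ⇒ x_{Largo} = 27.3125.
Then x_{Mesa} = 193/6 − (1/3)·27.3125 = 23.0625.

27.3125, 23.0625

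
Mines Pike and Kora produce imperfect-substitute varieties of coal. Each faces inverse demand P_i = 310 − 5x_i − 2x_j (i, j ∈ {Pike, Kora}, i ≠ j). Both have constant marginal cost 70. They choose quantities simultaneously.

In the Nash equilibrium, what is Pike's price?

170

Mine Pike's profit: π = x_{Pike}(310 − 5x_{Pike} − 2x_{Kora}) − 70x_{Pike}.
∂π/∂x_{Pike} = 240 − 10x_{Pike} − 2x_{Kora} = 0 ⇒ x_{Pike} = 24 − 0.2x_{Kora}.
Setting x_{Pike} = x_{Kora} in the reaction function: x_{Pike} = 24 − 0.2x_{Pike}, so x_{Pike} = 24 / 1.2 = 20.
P_{Pike} = 310 − 5·20 − 2·20 = 170.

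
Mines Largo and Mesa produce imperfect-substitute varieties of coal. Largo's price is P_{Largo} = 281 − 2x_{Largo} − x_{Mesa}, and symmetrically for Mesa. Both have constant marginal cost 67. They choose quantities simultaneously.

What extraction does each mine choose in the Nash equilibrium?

42.8

Mine Largo's profit: π = x_{Largo}(281 − 2x_{Largo} − x_{Mesa}) − 67x_{Largo}.
∂π/∂x_{Largo} = 214 − 4x_{Largo} − x_{Mesa} = 0 ⇒ x_{Largo} = 53.5 − 0.25x_{Mesa}.
The game is symmetric, so in equilibrium x_{Mesa} = x_{Largo}: the reaction function gives 1.25x_{Largo} = 53.5, hence x_{Largo} = 42.8.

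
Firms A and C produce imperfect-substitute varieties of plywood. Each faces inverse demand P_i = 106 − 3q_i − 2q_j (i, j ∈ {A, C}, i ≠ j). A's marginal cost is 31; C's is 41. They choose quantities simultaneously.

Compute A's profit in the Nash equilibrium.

300

Firm A's profit: π = q_A(106 − 3q_A − 2q_C) − 31q_A.
∂π/∂q_A = 75 − 6q_A − 2q_C = 0 ⇒ q_A = 12.5 − (1/3)q_C.
Similarly q_C = 65/6 − (1/3)q_A.
Substituting the second reaction function into the first: q_A = 12.5 − (1/3)(65/6 − (1/3)q_A), which gives (8/9)q_A = 80/9 ⇒ q_A = 10.
Then q_C = 65/6 − (1/3)·10 = 7.5.
P_A = 106 − 3·10 − 2·7.5 = 61.
Profit = (61 − 31)·10 = 300.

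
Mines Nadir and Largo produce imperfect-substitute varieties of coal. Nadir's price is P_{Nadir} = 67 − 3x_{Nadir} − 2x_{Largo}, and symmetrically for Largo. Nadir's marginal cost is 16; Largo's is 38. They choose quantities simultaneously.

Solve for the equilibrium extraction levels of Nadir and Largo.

Mine Nadir's profit: π = x_{Nadir}(67 − 3x_{Nadir} − 2x_{Largo}) − 16x_{Nadir}.
∂π/∂x_{Nadir} = 51 − 6x_{Nadir} − 2x_{Largo} = 0 ⇒ x_{Nadir} = 8.5 − (1/3)x_{Largo}.
Similarly x_{Largo} = 29/6 − (1/3)x_{Nadir}.
Solving the two reaction functions simultaneously: (1 − (−1/3)(−1/3))x_{Nadir} = 8.5 − (1/3)·(29/6), so (8/9)x_{Nadir} = 62/9 and x_{Nadir} = 7.75.
Then x_{Largo} = 29/6 − (1/3)·7.75 = 2.25.

7.75, 2.25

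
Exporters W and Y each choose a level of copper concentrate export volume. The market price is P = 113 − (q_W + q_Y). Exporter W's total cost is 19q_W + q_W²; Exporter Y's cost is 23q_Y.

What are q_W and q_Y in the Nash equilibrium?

Exporter W's profit: π = q_W(113 − (q_W + q_Y)) − 19q_W − q_W².
∂π/∂q_W = 94 − 4q_W − q_Y = 0, so q_W = 23.5 − 0.25q_Y.
For Y: ∂π/∂q_Y = 90 − 2q_Y − q_W = 0 ⇒ q_Y = 45 − 0.5q_W.
Substituting the second reaction function into the first: q_W = 23.5 − 0.25(45 − 0.5q_W), which gives 0.875q_W = 12.25 ⇒ q_W = 14.
Then q_Y = 45 − 0.5·14 = 38.

14, 38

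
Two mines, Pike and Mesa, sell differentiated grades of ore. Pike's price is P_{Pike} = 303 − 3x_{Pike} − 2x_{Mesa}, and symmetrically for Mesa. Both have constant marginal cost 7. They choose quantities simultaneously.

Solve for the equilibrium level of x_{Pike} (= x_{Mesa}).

37

Mine Pike's profit: π = x_{Pike}(303 − 3x_{Pike} − 2x_{Mesa}) − 7x_{Pike}.
∂π/∂x_{Pike} = 296 − 6x_{Pike} − 2x_{Mesa} = 0 ⇒ x_{Pike} = 148/3 − (1/3)x_{Mesa}.
The game is symmetric, so in equilibrium x_{Mesa} = x_{Pike}: the reaction function gives (4/3)x_{Pike} = 148/3, hence x_{Pike} = 37.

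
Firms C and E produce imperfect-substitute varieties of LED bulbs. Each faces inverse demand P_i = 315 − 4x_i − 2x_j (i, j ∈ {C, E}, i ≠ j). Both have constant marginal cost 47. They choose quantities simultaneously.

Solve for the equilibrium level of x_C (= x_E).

Firm C's profit: π = x_C(315 − 4x_C − 2x_E) − 47x_C.
∂π/∂x_C = 268 − 8x_C − 2x_E = 0 ⇒ x_C = 33.5 − 0.25x_E.
The game is symmetric, so in equilibrium x_E = x_C: the reaction function gives 1.25x_C = 33.5, hence x_C = 26.8.

26.8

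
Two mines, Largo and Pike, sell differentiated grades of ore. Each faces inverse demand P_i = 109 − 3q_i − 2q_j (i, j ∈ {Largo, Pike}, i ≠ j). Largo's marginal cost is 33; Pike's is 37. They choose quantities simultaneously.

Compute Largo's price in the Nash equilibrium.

62.25

Mine Largo's profit: π = q_{Largo}(109 − 3q_{Largo} − 2q_{Pike}) − 33q_{Largo}.
∂π/∂q_{Largo} = 76 − 6q_{Largo} − 2q_{Pike} = 0 ⇒ q_{Largo} = 38/3 − (1/3)q_{Pike}.
Similarly q_{Pike} = 12 − (1/3)q_{Largo}.
Substituting the second reaction function into the first: q_{Largo} = 38/3 − (1/3)(12 − (1/3)q_{Largo}), which gives (8/9)q_{Largo} = 26/3 ⇒ q_{Largo} = 9.75.
Then q_{Pike} = 12 − (1/3)·9.75 = 8.75.
P_{Largo} = 109 − 3·9.75 − 2·8.75 = 62.25.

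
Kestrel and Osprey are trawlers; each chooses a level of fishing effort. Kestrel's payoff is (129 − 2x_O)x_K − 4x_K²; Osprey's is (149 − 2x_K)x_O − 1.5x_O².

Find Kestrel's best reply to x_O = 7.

14.375

Expanding Kestrel's payoff: 129x_K − 2x_Ox_K − 4x_K².
∂π/∂x_K = 129 − 2x_O − 8x_K = 0, so x_K = 16.125 − 0.25x_O.
At x_O = 7: x_K = 16.125 − 0.25·7 = 14.375.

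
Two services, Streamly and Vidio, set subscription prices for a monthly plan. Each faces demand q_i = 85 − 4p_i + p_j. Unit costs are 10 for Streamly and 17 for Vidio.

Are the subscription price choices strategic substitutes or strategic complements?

Streamly's profit: π = (p_{Streamly} − 10)(85 − 4p_{Streamly} + p_{Vidio}).
∂π/∂p_{Streamly} = 125 − 8p_{Streamly} + p_{Vidio} = 0 ⇒ p_{Streamly} = 15.625 + 0.125p_{Vidio}.
The best-response slope dp_{Streamly}/dp_{Vidio} = 0.125 > 0: the reaction function is upward-sloping, so the choices are strategic complements.

strategic complements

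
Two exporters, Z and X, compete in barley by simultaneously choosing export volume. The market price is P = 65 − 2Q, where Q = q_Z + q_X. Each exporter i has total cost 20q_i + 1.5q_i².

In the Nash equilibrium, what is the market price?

45

Exporter Z's profit: π = q_Z(65 − 2(q_Z + q_X)) − 20q_Z − 1.5q_Z².
∂π/∂q_Z = 45 − 7q_Z − 2q_X = 0, so q_Z = 45/7 − (2/7)q_X.
By symmetry q_X = q_Z; substituting into the reaction function, (9/7)q_Z = 45/7 and q_Z = 5.
Equilibrium price: P = 65 − 2·10 = 45.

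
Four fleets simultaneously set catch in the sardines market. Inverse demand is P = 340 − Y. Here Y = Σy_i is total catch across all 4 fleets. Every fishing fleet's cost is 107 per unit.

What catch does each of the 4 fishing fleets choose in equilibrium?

A representative fishing fleet's profit is π_i = y_i(340 − Y) − 107y_i, with Y = y_i + Σ_{j≠i} y_j.
First-order condition: 233 − 2y_i − Σ_{j≠i} y_j = 0.
In a symmetric equilibrium every fishing fleet chooses the same y, so Σ_{j≠i} y_j = 3y. The condition becomes 233 − 5y = 0, giving y = 233/5 = 46.6.

46.6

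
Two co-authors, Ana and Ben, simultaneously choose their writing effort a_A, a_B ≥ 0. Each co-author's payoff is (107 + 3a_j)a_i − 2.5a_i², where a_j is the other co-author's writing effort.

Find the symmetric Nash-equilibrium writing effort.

53.5

Ana's payoff is (107 + 3a_B)a_A − 2.5a_A².
∂π/∂a_A = 107 + 3a_B − 5a_A = 0, so a_A = 21.4 + 0.6a_B.
The game is symmetric, so in equilibrium a_B = a_A: the reaction function gives 0.4a_A = 21.4, hence a_A = 53.5.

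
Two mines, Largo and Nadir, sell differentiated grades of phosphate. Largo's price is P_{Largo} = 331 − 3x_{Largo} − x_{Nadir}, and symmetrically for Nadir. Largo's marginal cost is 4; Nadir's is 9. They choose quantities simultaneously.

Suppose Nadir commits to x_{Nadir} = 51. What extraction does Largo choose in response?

46

Mine Largo's profit: π = x_{Largo}(331 − 3x_{Largo} − x_{Nadir}) − 4x_{Largo}.
∂π/∂x_{Largo} = 327 − 6x_{Largo} − x_{Nadir} = 0 ⇒ x_{Largo} = 54.5 − (1/6)x_{Nadir}.
At x_{Nadir} = 51: x_{Largo} = 54.5 − (1/6)·51 = 46.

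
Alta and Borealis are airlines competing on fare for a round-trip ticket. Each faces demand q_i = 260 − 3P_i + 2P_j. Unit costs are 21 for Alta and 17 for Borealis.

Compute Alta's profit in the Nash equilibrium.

Alta's profit: π = (P_{Alta} − 21)(260 − 3P_{Alta} + 2P_{Borealis}).
∂π/∂P_{Alta} = 323 − 6P_{Alta} + 2P_{Borealis} = 0 ⇒ P_{Alta} = 323/6 + (1/3)P_{Borealis}.
Similarly P_{Borealis} = 311/6 + (1/3)P_{Alta}.
Substituting the second reaction function into the first: P_{Alta} = 323/6 + (1/3)(311/6 + (1/3)P_{Alta}), which gives (8/9)P_{Alta} = 640/9 ⇒ P_{Alta} = 80.
Then P_{Borealis} = 311/6 + (1/3)·80 = 78.5.
q_{Alta} = 260 − 3·80 + 2·78.5 = 177.
Profit = (80 − 21)·177 = 10443.

10443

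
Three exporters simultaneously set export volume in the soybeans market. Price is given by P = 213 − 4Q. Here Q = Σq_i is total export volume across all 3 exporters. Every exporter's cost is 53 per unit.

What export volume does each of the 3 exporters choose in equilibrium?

10

A representative exporter's profit is π_i = q_i(213 − 4Q) − 53q_i, with Q = q_i + Σ_{j≠i} q_j.
First-order condition: 160 − 8q_i − 4Σ_{j≠i} q_j = 0.
In a symmetric equilibrium every exporter chooses the same q, so Σ_{j≠i} q_j = 2q. The condition becomes 160 − 16q = 0, giving q = 160/16 = 10.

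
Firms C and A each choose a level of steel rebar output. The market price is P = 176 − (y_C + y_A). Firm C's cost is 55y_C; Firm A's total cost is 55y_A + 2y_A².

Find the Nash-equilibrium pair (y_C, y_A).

55, 11

Firm C's profit: π = y_C(176 − (y_C + y_A)) − 55y_C.
∂π/∂y_C = 121 − 2y_C − y_A = 0, so y_C = 60.5 − 0.5y_A.
For A: ∂π/∂y_A = 121 − 6y_A − y_C = 0 ⇒ y_A = 121/6 − (1/6)y_C.
Solving the two reaction functions simultaneously: (1 − (−0.5)(−1/6))y_C = 60.5 − 0.5·(121/6), so (11/12)y_C = 605/12 and y_C = 55.
Then y_A = 121/6 − (1/6)·55 = 11.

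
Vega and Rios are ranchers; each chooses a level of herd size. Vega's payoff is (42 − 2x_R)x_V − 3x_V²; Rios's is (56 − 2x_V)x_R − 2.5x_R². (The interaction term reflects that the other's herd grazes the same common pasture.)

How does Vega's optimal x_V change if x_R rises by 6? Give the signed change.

Expanding Vega's payoff: 42x_V − 2x_Rx_V − 3x_V².
∂π/∂x_V = 42 − 2x_R − 6x_V = 0, so x_V = 7 − (1/3)x_R.
The reaction-function slope is −1/3, so a 6-unit rise in x_R moves x_V by −1/3 × 6 = −2. Vega's best response falls — the actions are strategic substitutes.

-2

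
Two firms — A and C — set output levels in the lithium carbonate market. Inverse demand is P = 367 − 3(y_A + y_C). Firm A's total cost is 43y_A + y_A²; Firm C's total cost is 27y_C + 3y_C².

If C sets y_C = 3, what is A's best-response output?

Firm A's profit: π = y_A(367 − 3(y_A + y_C)) − 43y_A − y_A².
∂π/∂y_A = 324 − 8y_A − 3y_C = 0, so y_A = 40.5 − 0.375y_C.
At y_C = 3: y_A = 40.5 − 0.375·3 = 39.375.

39.375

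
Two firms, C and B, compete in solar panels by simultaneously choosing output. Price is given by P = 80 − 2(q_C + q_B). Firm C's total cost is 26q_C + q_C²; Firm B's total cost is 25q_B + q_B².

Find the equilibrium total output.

Firm C's profit: π = q_C(80 − 2(q_C + q_B)) − 26q_C − q_C².
∂π/∂q_C = 54 − 6q_C − 2q_B = 0, so q_C = 9 − (1/3)q_B.
By the same steps for B: q_B = 55/6 − (1/3)q_C.
Substituting the second reaction function into the first: q_C = 9 − (1/3)(55/6 − (1/3)q_C), which gives (8/9)q_C = 107/18 ⇒ q_C = 6.6875.
Then q_B = 55/6 − (1/3)·6.6875 = 6.9375.
Total output: 6.6875 + 6.9375 = 13.625.

13.625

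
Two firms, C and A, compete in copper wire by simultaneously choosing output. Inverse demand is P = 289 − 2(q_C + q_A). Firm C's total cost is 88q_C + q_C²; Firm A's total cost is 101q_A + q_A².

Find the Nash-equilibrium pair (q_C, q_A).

25.9375, 22.6875

Firm C's profit: π = q_C(289 − 2(q_C + q_A)) − 88q_C − q_C².
∂π/∂q_C = 201 − 6q_C − 2q_A = 0, so q_C = 33.5 − (1/3)q_A.
By the same steps for A: q_A = 94/3 − (1/3)q_C.
Solving the two reaction functions simultaneously: (1 − (−1/3)(−1/3))q_C = 33.5 − (1/3)·(94/3), so (8/9)q_C = 415/18 and q_C = 25.9375.
Then q_A = 94/3 − (1/3)·25.9375 = 22.6875.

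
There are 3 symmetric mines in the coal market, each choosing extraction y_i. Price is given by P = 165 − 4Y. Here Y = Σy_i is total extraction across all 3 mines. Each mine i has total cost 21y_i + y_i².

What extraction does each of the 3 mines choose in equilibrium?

8

A representative mine's profit is π_i = y_i(165 − 4Y) − 21y_i − y_i², with Y = y_i + Σ_{j≠i} y_j.
First-order condition: 144 − 10y_i − 4Σ_{j≠i} y_j = 0.
In a symmetric equilibrium every mine chooses the same y, so Σ_{j≠i} y_j = 2y. The condition becomes 144 − 18y = 0, giving y = 144/18 = 8.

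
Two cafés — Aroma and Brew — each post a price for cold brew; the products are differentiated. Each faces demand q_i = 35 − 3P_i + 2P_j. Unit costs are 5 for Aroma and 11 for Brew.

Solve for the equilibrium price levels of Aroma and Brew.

Aroma's profit: π = (P_{Aroma} − 5)(35 − 3P_{Aroma} + 2P_{Brew}).
∂π/∂P_{Aroma} = 50 − 6P_{Aroma} + 2P_{Brew} = 0 ⇒ P_{Aroma} = 25/3 + (1/3)P_{Brew}.
Similarly P_{Brew} = 34/3 + (1/3)P_{Aroma}.
Substituting the second reaction function into the first: P_{Aroma} = 25/3 + (1/3)(34/3 + (1/3)P_{Aroma}), which gives (8/9)P_{Aroma} = 109/9 ⇒ P_{Aroma} = 13.625.
Then P_{Brew} = 34/3 + (1/3)·13.625 = 15.875.

13.625, 15.875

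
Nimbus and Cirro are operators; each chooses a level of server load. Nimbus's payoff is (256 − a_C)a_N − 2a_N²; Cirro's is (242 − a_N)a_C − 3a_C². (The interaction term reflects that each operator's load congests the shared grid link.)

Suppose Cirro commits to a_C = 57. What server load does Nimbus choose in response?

49.75

Expanding Nimbus's payoff: 256a_N − a_Ca_N − 2a_N².
∂π/∂a_N = 256 − a_C − 4a_N = 0, so a_N = 64 − 0.25a_C.
At a_C = 57: a_N = 64 − 0.25·57 = 49.75.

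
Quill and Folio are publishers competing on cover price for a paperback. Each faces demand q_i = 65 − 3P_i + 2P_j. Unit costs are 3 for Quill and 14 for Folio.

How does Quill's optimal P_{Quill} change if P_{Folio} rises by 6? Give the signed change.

Quill's profit: π = (P_{Quill} − 3)(65 − 3P_{Quill} + 2P_{Folio}).
∂π/∂P_{Quill} = 74 − 6P_{Quill} + 2P_{Folio} = 0 ⇒ P_{Quill} = 37/3 + (1/3)P_{Folio}.
The reaction-function slope is 1/3, so a 6-unit rise in P_{Folio} moves P_{Quill} by 1/3 × 6 = 2. Quill's best response rises — the actions are strategic complements.

2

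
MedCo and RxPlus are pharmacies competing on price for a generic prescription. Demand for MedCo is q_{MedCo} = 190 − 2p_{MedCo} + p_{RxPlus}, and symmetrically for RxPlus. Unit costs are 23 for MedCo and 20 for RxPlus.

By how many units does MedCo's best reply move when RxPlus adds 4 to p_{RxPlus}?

MedCo's profit: π = (p_{MedCo} − 23)(190 − 2p_{MedCo} + p_{RxPlus}).
∂π/∂p_{MedCo} = 236 − 4p_{MedCo} + p_{RxPlus} = 0 ⇒ p_{MedCo} = 59 + 0.25p_{RxPlus}.
The reaction-function slope is 0.25, so a 4-unit rise in p_{RxPlus} moves p_{MedCo} by 0.25 × 4 = 1. MedCo's best response rises — the actions are strategic complements.

1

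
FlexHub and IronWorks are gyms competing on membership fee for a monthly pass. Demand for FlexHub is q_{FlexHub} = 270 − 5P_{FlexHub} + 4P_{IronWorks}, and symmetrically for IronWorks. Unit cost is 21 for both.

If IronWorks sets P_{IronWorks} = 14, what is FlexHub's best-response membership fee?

43.1

FlexHub's profit: π = (P_{FlexHub} − 21)(270 − 5P_{FlexHub} + 4P_{IronWorks}).
∂π/∂P_{FlexHub} = 375 − 10P_{FlexHub} + 4P_{IronWorks} = 0 ⇒ P_{FlexHub} = 37.5 + 0.4P_{IronWorks}.
At P_{IronWorks} = 14: P_{FlexHub} = 37.5 + 0.4·14 = 43.1.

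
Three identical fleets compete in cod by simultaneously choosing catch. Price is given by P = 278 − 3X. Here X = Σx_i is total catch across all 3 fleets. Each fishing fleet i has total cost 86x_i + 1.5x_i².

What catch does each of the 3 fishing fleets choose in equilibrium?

A representative fishing fleet's profit is π_i = x_i(278 − 3X) − 86x_i − 1.5x_i², with X = x_i + Σ_{j≠i} x_j.
First-order condition: 192 − 9x_i − 3Σ_{j≠i} x_j = 0.
In a symmetric equilibrium every fishing fleet chooses the same x, so Σ_{j≠i} x_j = 2x. The condition becomes 192 − 15x = 0, giving x = 192/15 = 12.8.

12.8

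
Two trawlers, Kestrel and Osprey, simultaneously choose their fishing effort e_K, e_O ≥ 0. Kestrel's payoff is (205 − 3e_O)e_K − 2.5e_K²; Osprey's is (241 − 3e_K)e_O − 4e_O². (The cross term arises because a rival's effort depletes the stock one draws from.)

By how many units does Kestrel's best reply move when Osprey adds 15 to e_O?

Expanding Kestrel's payoff: 205e_K − 3e_Oe_K − 2.5e_K².
∂π/∂e_K = 205 − 3e_O − 5e_K = 0, so e_K = 41 − 0.6e_O.
The reaction-function slope is −0.6, so a 15-unit rise in e_O moves e_K by −0.6 × 15 = −9. Kestrel's best response falls — the actions are strategic substitutes.

-9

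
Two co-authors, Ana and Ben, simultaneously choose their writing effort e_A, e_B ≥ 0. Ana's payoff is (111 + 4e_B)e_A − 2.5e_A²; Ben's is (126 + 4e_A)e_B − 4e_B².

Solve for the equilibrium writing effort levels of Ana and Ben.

58, 44.75

Expanding Ana's payoff: 111e_A + 4e_Be_A − 2.5e_A².
∂π/∂e_A = 111 + 4e_B − 5e_A = 0, so e_A = 22.2 + 0.8e_B.
Likewise for Ben: e_B = 15.75 + 0.5e_A.
Substituting the second reaction function into the first: e_A = 22.2 + 0.8(15.75 + 0.5e_A), which gives 0.6e_A = 34.8 ⇒ e_A = 58.
Then e_B = 15.75 + 0.5·58 = 44.75.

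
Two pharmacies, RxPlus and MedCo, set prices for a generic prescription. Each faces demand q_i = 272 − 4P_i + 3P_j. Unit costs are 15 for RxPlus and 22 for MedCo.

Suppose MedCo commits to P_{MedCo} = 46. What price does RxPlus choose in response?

58.75

RxPlus's profit: π = (P_{RxPlus} − 15)(272 − 4P_{RxPlus} + 3P_{MedCo}).
∂π/∂P_{RxPlus} = 332 − 8P_{RxPlus} + 3P_{MedCo} = 0 ⇒ P_{RxPlus} = 41.5 + 0.375P_{MedCo}.
At P_{MedCo} = 46: P_{RxPlus} = 41.5 + 0.375·46 = 58.75.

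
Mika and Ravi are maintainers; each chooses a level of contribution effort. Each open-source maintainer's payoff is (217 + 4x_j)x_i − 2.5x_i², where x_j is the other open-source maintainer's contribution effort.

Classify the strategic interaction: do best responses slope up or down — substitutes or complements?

strategic complements

Mika's payoff is (217 + 4x_R)x_M − 2.5x_M².
∂π/∂x_M = 217 + 4x_R − 5x_M = 0, so x_M = 43.4 + 0.8x_R.
The best-response slope dx_M/dx_R = 0.8 > 0: the reaction function is upward-sloping, so the choices are strategic complements.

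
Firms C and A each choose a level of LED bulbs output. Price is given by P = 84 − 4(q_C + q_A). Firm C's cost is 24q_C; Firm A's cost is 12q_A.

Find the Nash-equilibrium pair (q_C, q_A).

Firm C's profit: π = q_C(84 − 4(q_C + q_A)) − 24q_C.
∂π/∂q_C = 60 − 8q_C − 4q_A = 0, so q_C = 7.5 − 0.5q_A.
By the same steps for A: q_A = 9 − 0.5q_C.
Solving the two reaction functions simultaneously: (1 − (−0.5)(−0.5))q_C = 7.5 − 0.5·9, so 0.75q_C = 3 and q_C = 4.
Then q_A = 9 − 0.5·4 = 7.

4, 7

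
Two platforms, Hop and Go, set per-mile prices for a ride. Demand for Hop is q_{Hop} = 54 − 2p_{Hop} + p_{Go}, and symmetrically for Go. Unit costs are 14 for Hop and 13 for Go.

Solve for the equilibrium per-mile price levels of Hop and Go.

27.2, 26.8

Hop's profit: π = (p_{Hop} − 14)(54 − 2p_{Hop} + p_{Go}).
∂π/∂p_{Hop} = 82 − 4p_{Hop} + p_{Go} = 0 ⇒ p_{Hop} = 20.5 + 0.25p_{Go}.
Similarly p_{Go} = 20 + 0.25p_{Hop}.
Plugging p_{Go} into Hop's best response: p_{Hop} = 20.5 + 0.25(20 + 0.25p_{Hop}) ⇒ 0.9375p_{Hop} = 25.5, so p_{Hop} = 27.2.
Then p_{Go} = 20 + 0.25·27.2 = 26.8.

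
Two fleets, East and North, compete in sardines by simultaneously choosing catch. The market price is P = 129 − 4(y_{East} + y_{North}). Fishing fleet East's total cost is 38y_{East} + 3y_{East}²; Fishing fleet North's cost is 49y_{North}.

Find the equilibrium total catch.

12.125

Fishing fleet East's profit: π = y_{East}(129 − 4(y_{East} + y_{North})) − 38y_{East} − 3y_{East}².
∂π/∂y_{East} = 91 − 14y_{East} − 4y_{North} = 0, so y_{East} = 6.5 − (2/7)y_{North}.
For North: ∂π/∂y_{North} = 80 − 8y_{North} − 4y_{East} = 0 ⇒ y_{North} = 10 − 0.5y_{East}.
Plugging y_{North} into East's best response: y_{East} = 6.5 − (2/7)(10 − 0.5y_{East}) ⇒ (6/7)y_{East} = 51/14, so y_{East} = 4.25.
Then y_{North} = 10 − 0.5·4.25 = 7.875.
Total catch: 4.25 + 7.875 = 12.125.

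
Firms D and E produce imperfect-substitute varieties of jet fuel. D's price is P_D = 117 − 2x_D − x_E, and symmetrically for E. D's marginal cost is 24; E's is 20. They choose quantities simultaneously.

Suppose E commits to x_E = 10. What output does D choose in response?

20.75

Firm D's profit: π = x_D(117 − 2x_D − x_E) − 24x_D.
∂π/∂x_D = 93 − 4x_D − x_E = 0 ⇒ x_D = 23.25 − 0.25x_E.
At x_E = 10: x_D = 23.25 − 0.25·10 = 20.75.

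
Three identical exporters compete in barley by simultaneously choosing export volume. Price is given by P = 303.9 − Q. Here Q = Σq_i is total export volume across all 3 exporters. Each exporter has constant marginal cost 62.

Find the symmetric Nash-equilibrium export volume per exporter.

60.475

A representative exporter's profit is π_i = q_i(303.9 − Q) − 62q_i, with Q = q_i + Σ_{j≠i} q_j.
First-order condition: 241.9 − 2q_i − Σ_{j≠i} q_j = 0.
With identical exporters, set every q_j = q: then 241.9 − 2q − 2q = 0, i.e. q = 241.9/4 = 60.475.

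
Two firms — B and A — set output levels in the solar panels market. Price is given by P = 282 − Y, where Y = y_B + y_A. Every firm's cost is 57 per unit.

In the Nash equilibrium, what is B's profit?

5625

Firm B's profit: π = y_B(282 − (y_B + y_A)) − 57y_B.
∂π/∂y_B = 225 − 2y_B − y_A = 0, so y_B = 112.5 − 0.5y_A.
Setting y_B = y_A in the reaction function: y_B = 112.5 − 0.5y_B, so y_B = 112.5 / 1.5 = 75.
Price P = 282 − 150 = 132.
B's profit: (132 − 57)·75 = 5625.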